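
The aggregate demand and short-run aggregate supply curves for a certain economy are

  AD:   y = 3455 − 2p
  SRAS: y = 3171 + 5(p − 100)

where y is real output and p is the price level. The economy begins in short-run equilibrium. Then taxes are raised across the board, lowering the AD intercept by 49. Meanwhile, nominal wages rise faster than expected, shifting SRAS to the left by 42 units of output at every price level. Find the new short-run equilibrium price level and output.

After both shocks: AD is y = 3406 − 2p and SRAS is y = 2629 + 5p.
Setting them equal: 777 = 7p, so p = 111.
y = 3406 − 2·111 = 3184.

p = 111, y = 3184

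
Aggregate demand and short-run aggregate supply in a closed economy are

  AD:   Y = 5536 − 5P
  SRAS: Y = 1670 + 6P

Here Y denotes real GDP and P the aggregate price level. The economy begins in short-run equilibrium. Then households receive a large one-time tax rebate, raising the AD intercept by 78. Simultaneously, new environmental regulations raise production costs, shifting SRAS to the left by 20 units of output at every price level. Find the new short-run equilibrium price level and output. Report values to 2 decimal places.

After both shocks: AD is Y = 5614 − 5P and SRAS is Y = 1650 + 6P.
Setting them equal: 3964 = 11P, so P = 360.36.
Substituting into AD, Y = 3812.18.

P = 360.36, Y = 3812.18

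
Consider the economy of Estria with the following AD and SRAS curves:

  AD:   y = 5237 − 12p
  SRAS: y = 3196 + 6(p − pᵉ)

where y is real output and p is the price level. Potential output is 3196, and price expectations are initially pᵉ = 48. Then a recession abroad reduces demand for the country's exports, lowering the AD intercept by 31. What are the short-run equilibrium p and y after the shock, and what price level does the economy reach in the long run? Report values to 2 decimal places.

AD shifts left: new AD is y = 5206 − 12p. With pᵉ = 48, SRAS is y = 2908 + 6p.
Short run: 5206 − 12p = 2908 + 6p gives 2298 = 18p, so p = 127.67 and y = 5206 − 12p = 3674.00.
y = 3674.00 is above potential 3196; expectations adjust and SRAS shifts left until y = 3196.
Long run: on the new AD curve, 3196 = 5206 − 12p gives p = 167.50.

Short run: p = 127.67, y = 3674.00. Long run: p = 167.50.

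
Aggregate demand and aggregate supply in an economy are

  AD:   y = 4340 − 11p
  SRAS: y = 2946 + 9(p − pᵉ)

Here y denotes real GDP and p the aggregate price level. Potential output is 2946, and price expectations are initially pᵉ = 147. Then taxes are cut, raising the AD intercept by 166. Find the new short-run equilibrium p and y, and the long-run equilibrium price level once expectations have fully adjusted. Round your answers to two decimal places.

Short run: p = 144.15, y = 2920.35. Long run: p = 141.82.

AD shifts right: new AD is y = 4506 − 11p. With pᵉ = 147, SRAS is y = 1623 + 9p.
Short run: 4506 − 11p = 1623 + 9p gives 2883 = 20p, so p = 144.15 and y = 4506 − 11p = 2920.35.
y = 2920.35 is below potential 2946; expectations adjust and SRAS shifts right until y = 2946.
Long run: on the new AD curve, 2946 = 4506 − 11p gives p = 141.82.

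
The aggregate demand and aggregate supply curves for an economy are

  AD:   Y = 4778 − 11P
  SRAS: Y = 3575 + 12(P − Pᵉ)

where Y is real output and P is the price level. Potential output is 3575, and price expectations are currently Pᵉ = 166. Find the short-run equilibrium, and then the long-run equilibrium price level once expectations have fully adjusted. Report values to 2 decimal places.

Short run: P = 138.91, Y = 3249.96. Long run: P = 109.36.

Short run: with Pᵉ = 166, SRAS is Y = 1583 + 12P. Setting AD = SRAS gives 3195 = 23P, so P = 138.91 and Y = 4778 − 11P = 3249.96.
Output 3249.96 is below potential 3575, so over time expected prices fall and SRAS shifts right until Y returns to 3575.
Long run: Y = 3575 on the AD curve gives 3575 = 4778 − 11P, so P = 109.36.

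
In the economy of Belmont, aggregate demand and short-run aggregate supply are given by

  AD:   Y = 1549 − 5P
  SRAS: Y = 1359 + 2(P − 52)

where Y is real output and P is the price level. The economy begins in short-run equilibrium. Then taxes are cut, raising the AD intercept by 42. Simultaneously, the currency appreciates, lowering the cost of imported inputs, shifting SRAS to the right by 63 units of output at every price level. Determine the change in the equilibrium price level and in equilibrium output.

ΔP = -3, ΔY = +57

After both shocks: AD is Y = 1591 − 5P and SRAS is Y = 1318 + 2P.
Setting them equal: 273 = 7P, so P = 39.
Y = 1591 − 5·39 = 1396.
Initially P = 42, Y = 1339, so ΔP = -3 and ΔY = +57.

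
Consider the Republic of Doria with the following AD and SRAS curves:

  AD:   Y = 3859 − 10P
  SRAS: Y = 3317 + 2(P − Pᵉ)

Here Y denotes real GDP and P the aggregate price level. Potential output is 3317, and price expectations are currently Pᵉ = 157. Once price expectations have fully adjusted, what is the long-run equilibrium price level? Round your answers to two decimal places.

Long-run P = 54.20

Short run: with Pᵉ = 157, SRAS is Y = 3003 + 2P. Setting AD = SRAS gives 856 = 12P, so P = 71.33 and Y = 3859 − 10P = 3145.67.
Output 3145.67 is below potential 3317, so over time expected prices fall and SRAS shifts right until Y returns to 3317.
Long run: Y = 3317 on the AD curve gives 3317 = 3859 − 10P, so P = 54.20.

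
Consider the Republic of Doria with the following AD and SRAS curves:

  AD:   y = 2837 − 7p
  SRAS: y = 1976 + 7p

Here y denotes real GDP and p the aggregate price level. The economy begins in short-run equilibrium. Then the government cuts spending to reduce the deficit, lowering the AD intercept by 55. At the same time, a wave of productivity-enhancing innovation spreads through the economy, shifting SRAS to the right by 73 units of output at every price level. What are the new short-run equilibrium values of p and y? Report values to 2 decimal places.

p = 52.36, y = 2415.50

After both shocks: AD is y = 2782 − 7p and SRAS is y = 2049 + 7p.
Setting them equal: 733 = 14p, so p = 52.36.
Substituting into AD, y = 2415.50.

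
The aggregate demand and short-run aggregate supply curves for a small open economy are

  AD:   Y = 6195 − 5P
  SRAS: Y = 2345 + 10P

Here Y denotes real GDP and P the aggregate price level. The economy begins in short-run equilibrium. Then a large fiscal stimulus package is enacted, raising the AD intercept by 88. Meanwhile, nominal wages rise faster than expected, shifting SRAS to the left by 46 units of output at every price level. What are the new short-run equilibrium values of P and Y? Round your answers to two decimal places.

After both shocks: AD is Y = 6283 − 5P and SRAS is Y = 2299 + 10P.
Setting them equal: 3984 = 15P, so P = 265.60.
Substituting into AD, Y = 4955.00.

P = 265.60, Y = 4955.00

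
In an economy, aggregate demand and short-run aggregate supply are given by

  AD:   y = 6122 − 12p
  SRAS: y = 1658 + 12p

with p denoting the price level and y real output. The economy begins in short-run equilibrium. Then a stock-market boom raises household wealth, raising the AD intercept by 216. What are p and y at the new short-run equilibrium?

p = 195, y = 3998

This is a positive demand shock: AD shifts right.
New AD: y = 6338 − 12p.
Set AD = SRAS: 6338 − 12p = 1658 + 12p, so 4680 = 24p and p = 195.
y = 6338 − 12·195 = 3998.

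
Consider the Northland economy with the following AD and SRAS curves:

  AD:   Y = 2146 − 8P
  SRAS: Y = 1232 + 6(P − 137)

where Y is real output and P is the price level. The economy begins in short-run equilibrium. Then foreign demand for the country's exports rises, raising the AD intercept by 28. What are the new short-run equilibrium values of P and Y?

P = 126, Y = 1166

This is a positive demand shock: AD shifts right.
New AD: Y = 2174 − 8P.
SRAS can be written Y = 410 + 6P.
Set AD = SRAS: 2174 − 8P = 410 + 6P, so 1764 = 14P and P = 126.
Y = 2174 − 8·126 = 1166.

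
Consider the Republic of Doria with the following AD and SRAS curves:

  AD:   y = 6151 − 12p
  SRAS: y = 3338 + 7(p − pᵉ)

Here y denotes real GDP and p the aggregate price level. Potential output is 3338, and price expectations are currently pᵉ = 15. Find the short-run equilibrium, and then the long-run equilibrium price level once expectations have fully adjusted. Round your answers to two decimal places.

Short run: p = 153.58, y = 4308.05. Long run: p = 234.42.

Short run: with pᵉ = 15, SRAS is y = 3233 + 7p. Setting AD = SRAS gives 2918 = 19p, so p = 153.58 and y = 6151 − 12p = 4308.05.
Output 4308.05 is above potential 3338, so over time expected prices rise and SRAS shifts left until y returns to 3338.
Long run: y = 3338 on the AD curve gives 3338 = 6151 − 12p, so p = 234.42.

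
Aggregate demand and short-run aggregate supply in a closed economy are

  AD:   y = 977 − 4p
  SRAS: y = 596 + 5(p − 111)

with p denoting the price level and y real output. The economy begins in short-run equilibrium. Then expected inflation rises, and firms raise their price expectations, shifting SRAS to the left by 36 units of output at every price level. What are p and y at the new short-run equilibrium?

p = 108, y = 545

This is a negative supply shock: SRAS shifts left.
New SRAS: y = 5 + 5p.
Set AD = SRAS: 977 − 4p = 5 + 5p, so 972 = 9p and p = 108.
y = 977 − 4·108 = 545.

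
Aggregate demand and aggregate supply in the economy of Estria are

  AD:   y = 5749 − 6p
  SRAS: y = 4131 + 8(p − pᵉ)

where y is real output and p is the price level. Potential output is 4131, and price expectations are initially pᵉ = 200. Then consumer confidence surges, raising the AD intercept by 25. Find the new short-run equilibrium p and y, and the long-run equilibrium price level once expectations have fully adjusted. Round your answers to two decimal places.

Short run: p = 231.64, y = 4384.14. Long run: p = 273.83.

AD shifts right: new AD is y = 5774 − 6p. With pᵉ = 200, SRAS is y = 2531 + 8p.
Short run: 5774 − 6p = 2531 + 8p gives 3243 = 14p, so p = 231.64 and y = 5774 − 6p = 4384.14.
y = 4384.14 is above potential 4131; expectations adjust and SRAS shifts left until y = 4131.
Long run: on the new AD curve, 4131 = 5774 − 6p gives p = 273.83.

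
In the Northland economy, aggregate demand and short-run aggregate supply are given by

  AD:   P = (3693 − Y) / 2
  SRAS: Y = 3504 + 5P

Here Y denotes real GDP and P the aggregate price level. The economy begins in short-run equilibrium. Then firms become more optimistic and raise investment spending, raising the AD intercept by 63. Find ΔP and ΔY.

This is a positive demand shock: AD shifts right.
New AD: Y = 3756 − 2P.
Set AD = SRAS: 3756 − 2P = 3504 + 5P, so 252 = 7P and P = 36.
Y = 3756 − 2·36 = 3684.
Initially P = 27, Y = 3639, so ΔP = +9 and ΔY = +45.

ΔP = +9, ΔY = +45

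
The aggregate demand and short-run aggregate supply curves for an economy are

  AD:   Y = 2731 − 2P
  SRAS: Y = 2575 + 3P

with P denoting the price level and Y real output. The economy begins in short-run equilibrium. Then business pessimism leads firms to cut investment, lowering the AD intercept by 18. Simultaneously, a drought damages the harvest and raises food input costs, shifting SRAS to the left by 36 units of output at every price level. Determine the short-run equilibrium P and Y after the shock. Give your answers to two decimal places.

After both shocks: AD is Y = 2713 − 2P and SRAS is Y = 2539 + 3P.
Setting them equal: 174 = 5P, so P = 34.80.
Substituting into AD, Y = 2643.40.

P = 34.80, Y = 2643.40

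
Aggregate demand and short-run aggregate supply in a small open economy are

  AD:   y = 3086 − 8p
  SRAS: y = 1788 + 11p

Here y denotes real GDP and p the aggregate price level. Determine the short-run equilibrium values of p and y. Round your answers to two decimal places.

p = 68.32, y = 2539.47

Set AD = SRAS: 3086 − 8p = 1788 + 11p, so 1298 = 19p and p = 68.32.
Substituting into AD, y = 3086 − 8p = 2539.47.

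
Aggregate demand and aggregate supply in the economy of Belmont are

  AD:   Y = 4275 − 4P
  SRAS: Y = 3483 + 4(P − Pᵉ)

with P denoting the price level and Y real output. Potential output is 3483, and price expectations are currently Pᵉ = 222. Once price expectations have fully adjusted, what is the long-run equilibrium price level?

Short run: with Pᵉ = 222, SRAS is Y = 2595 + 4P. Setting AD = SRAS gives 1680 = 8P, so P = 210 and Y = 4275 − 4·210 = 3435.
Output 3435 is below potential 3483, so over time expected prices fall and SRAS shifts right until Y returns to 3483.
Long run: Y = 3483 on the AD curve gives 3483 = 4275 − 4P, so P = 198.

Long-run P = 198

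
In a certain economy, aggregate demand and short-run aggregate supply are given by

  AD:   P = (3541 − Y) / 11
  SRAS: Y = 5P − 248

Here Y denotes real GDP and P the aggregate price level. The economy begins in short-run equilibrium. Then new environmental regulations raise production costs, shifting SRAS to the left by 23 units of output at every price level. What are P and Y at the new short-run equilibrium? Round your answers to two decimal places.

This is a negative supply shock: SRAS shifts left.
New SRAS: Y = 5P − 271.
Set AD = SRAS: 3541 − 11P = 5P − 271, so 3812 = 16P and P = 238.25.
Substituting into AD, Y = 920.25.

P = 238.25, Y = 920.25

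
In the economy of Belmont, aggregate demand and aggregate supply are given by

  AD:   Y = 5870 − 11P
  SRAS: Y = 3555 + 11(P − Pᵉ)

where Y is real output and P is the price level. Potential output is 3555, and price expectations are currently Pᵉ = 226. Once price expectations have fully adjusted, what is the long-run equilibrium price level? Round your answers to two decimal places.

Short run: with Pᵉ = 226, SRAS is Y = 1069 + 11P. Setting AD = SRAS gives 4801 = 22P, so P = 218.23 and Y = 5870 − 11P = 3469.50.
Output 3469.50 is below potential 3555, so over time expected prices fall and SRAS shifts right until Y returns to 3555.
Long run: Y = 3555 on the AD curve gives 3555 = 5870 − 11P, so P = 210.45.

Long-run P = 210.45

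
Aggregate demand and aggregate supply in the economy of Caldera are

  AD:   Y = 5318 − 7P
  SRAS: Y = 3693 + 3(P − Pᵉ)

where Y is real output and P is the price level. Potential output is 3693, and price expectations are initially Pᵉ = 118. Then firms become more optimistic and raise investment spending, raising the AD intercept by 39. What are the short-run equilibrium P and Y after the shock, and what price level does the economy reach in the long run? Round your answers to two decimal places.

Short run: P = 201.80, Y = 3944.40. Long run: P = 237.71.

AD shifts right: new AD is Y = 5357 − 7P. With Pᵉ = 118, SRAS is Y = 3339 + 3P.
Short run: 5357 − 7P = 3339 + 3P gives 2018 = 10P, so P = 201.80 and Y = 5357 − 7P = 3944.40.
Y = 3944.40 is above potential 3693; expectations adjust and SRAS shifts left until Y = 3693.
Long run: on the new AD curve, 3693 = 5357 − 7P gives P = 237.71.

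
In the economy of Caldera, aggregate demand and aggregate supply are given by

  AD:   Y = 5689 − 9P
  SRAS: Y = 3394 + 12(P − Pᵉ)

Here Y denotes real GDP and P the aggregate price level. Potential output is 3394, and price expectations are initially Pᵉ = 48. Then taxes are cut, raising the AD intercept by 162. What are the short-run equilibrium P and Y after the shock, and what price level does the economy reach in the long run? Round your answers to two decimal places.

AD shifts right: new AD is Y = 5851 − 9P. With Pᵉ = 48, SRAS is Y = 2818 + 12P.
Short run: 5851 − 9P = 2818 + 12P gives 3033 = 21P, so P = 144.43 and Y = 5851 − 9P = 4551.14.
Y = 4551.14 is above potential 3394; expectations adjust and SRAS shifts left until Y = 3394.
Long run: on the new AD curve, 3394 = 5851 − 9P gives P = 273.00.

Short run: P = 144.43, Y = 4551.14. Long run: P = 273.00.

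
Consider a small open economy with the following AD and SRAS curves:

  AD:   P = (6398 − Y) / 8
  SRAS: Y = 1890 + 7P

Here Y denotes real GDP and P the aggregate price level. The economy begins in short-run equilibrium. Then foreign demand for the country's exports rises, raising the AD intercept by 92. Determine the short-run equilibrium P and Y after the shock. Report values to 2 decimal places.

This is a positive demand shock: AD shifts right.
New AD: Y = 6490 − 8P.
Set AD = SRAS: 6490 − 8P = 1890 + 7P, so 4600 = 15P and P = 306.67.
Substituting into AD, Y = 4036.67.

P = 306.67, Y = 4036.67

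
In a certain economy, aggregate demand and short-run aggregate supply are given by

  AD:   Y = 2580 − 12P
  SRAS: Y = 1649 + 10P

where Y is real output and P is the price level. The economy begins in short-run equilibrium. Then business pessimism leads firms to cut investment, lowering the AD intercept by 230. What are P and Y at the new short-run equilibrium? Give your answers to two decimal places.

P = 31.86, Y = 1967.64

This is a negative demand shock: AD shifts left.
New AD: Y = 2350 − 12P.
Set AD = SRAS: 2350 − 12P = 1649 + 10P, so 701 = 22P and P = 31.86.
Substituting into AD, Y = 1967.64.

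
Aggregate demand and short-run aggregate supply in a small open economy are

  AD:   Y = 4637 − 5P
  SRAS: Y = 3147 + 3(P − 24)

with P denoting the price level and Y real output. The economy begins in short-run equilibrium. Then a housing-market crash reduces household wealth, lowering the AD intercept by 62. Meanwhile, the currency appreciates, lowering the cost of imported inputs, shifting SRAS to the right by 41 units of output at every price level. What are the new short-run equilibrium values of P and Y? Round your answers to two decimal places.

P = 182.38, Y = 3663.13

After both shocks: AD is Y = 4575 − 5P and SRAS is Y = 3116 + 3P.
Setting them equal: 1459 = 8P, so P = 182.38.
Substituting into AD, Y = 3663.13.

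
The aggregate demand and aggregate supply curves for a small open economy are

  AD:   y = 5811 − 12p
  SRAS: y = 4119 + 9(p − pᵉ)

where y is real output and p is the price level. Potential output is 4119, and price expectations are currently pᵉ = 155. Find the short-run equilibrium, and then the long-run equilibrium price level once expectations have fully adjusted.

Short run: p = 147, y = 4047. Long run: p = 141.

Short run: with pᵉ = 155, SRAS is y = 2724 + 9p. Setting AD = SRAS gives 3087 = 21p, so p = 147 and y = 5811 − 12·147 = 4047.
Output 4047 is below potential 4119, so over time expected prices fall and SRAS shifts right until y returns to 4119.
Long run: y = 4119 on the AD curve gives 4119 = 5811 − 12p, so p = 141.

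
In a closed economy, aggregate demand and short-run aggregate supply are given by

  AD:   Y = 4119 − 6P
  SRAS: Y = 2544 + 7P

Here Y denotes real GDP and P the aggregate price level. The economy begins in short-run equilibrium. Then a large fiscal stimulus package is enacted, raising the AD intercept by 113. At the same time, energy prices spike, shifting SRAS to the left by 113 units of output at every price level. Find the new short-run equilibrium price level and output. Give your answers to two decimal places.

After both shocks: AD is Y = 4232 − 6P and SRAS is Y = 2431 + 7P.
Setting them equal: 1801 = 13P, so P = 138.54.
Substituting into AD, Y = 3400.77.

P = 138.54, Y = 3400.77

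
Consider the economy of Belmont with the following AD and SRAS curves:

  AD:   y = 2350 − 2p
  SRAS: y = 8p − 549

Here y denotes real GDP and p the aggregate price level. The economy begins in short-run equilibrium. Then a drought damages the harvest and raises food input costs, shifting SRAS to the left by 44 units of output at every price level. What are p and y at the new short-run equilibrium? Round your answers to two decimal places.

p = 294.30, y = 1761.40

This is a negative supply shock: SRAS shifts left.
New SRAS: y = 8p − 593.
Set AD = SRAS: 2350 − 2p = 8p − 593, so 2943 = 10p and p = 294.30.
Substituting into AD, y = 1761.40.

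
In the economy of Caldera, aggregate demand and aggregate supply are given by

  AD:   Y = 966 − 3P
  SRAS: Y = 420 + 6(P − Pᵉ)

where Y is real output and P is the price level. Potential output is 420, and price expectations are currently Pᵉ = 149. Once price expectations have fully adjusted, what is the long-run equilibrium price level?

Long-run P = 182

Short run: with Pᵉ = 149, SRAS is Y = 6P − 474. Setting AD = SRAS gives 1440 = 9P, so P = 160 and Y = 966 − 3·160 = 486.
Output 486 is above potential 420, so over time expected prices rise and SRAS shifts left until Y returns to 420.
Long run: Y = 420 on the AD curve gives 420 = 966 − 3P, so P = 182.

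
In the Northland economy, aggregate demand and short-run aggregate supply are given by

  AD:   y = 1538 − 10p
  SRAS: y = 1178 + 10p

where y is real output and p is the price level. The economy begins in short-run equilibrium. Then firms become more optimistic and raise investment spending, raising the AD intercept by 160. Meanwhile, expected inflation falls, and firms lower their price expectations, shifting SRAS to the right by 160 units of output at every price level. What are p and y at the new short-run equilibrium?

p = 18, y = 1518

After both shocks: AD is y = 1698 − 10p and SRAS is y = 1338 + 10p.
Setting them equal: 360 = 20p, so p = 18.
y = 1698 − 10·18 = 1518.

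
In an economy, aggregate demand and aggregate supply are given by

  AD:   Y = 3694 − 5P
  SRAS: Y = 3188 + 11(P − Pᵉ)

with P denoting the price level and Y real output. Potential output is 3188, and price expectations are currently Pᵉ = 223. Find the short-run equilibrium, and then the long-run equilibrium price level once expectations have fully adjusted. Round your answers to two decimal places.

Short run: P = 184.94, Y = 2769.31. Long run: P = 101.20.

Short run: with Pᵉ = 223, SRAS is Y = 735 + 11P. Setting AD = SRAS gives 2959 = 16P, so P = 184.94 and Y = 3694 − 5P = 2769.31.
Output 2769.31 is below potential 3188, so over time expected prices fall and SRAS shifts right until Y returns to 3188.
Long run: Y = 3188 on the AD curve gives 3188 = 3694 − 5P, so P = 101.20.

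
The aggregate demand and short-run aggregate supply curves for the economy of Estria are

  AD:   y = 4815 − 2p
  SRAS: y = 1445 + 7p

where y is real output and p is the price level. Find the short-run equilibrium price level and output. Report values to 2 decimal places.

Set AD = SRAS: 4815 − 2p = 1445 + 7p, so 3370 = 9p and p = 374.44.
Substituting into AD, y = 4815 − 2p = 4066.11.

p = 374.44, y = 4066.11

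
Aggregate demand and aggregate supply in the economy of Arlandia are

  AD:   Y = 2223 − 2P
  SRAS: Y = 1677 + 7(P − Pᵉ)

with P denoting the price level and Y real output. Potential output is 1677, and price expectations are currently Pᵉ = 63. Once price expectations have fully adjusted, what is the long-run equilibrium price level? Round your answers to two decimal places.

Short run: with Pᵉ = 63, SRAS is Y = 1236 + 7P. Setting AD = SRAS gives 987 = 9P, so P = 109.67 and Y = 2223 − 2P = 2003.67.
Output 2003.67 is above potential 1677, so over time expected prices rise and SRAS shifts left until Y returns to 1677.
Long run: Y = 1677 on the AD curve gives 1677 = 2223 − 2P, so P = 273.00.

Long-run P = 273.00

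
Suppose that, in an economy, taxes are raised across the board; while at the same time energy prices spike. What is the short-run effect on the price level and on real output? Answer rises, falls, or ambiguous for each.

Price level: ambiguous; output: falls

The first event is a negative demand shock: AD shifts left, which by itself pushes P down and Y down.
The second is an adverse supply shock: SRAS shifts left, which by itself pushes P up and Y down.
The two shocks push P in opposite directions, so the effect on P is ambiguous. Both shocks push Y down, so Y falls.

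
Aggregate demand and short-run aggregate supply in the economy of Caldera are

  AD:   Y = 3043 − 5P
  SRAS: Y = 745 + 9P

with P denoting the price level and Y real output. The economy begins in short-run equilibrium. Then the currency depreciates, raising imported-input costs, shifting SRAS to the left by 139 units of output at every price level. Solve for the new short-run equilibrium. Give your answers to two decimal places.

P = 174.07, Y = 2172.64

This is a negative supply shock: SRAS shifts left.
New SRAS: Y = 606 + 9P.
Set AD = SRAS: 3043 − 5P = 606 + 9P, so 2437 = 14P and P = 174.07.
Substituting into AD, Y = 2172.64.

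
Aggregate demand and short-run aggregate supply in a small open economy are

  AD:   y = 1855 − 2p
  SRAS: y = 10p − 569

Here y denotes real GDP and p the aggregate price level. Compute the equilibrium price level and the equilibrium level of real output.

Set AD = SRAS: 1855 − 2p = 10p − 569, so 2424 = 12p and p = 202.
Then y = 1855 − 2·202 = 1451.

p = 202, y = 1451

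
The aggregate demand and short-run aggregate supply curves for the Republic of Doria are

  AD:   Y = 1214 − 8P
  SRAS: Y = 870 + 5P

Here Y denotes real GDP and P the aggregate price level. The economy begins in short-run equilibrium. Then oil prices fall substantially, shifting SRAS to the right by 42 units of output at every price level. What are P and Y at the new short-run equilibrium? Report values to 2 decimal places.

P = 23.23, Y = 1028.15

This is a positive supply shock: SRAS shifts right.
New SRAS: Y = 912 + 5P.
Set AD = SRAS: 1214 − 8P = 912 + 5P, so 302 = 13P and P = 23.23.
Substituting into AD, Y = 1028.15.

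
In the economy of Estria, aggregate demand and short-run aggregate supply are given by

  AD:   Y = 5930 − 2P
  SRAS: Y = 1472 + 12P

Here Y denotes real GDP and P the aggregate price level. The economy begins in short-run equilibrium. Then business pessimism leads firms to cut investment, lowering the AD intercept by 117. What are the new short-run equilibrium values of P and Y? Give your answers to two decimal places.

P = 310.07, Y = 5192.86

This is a negative demand shock: AD shifts left.
New AD: Y = 5813 − 2P.
Set AD = SRAS: 5813 − 2P = 1472 + 12P, so 4341 = 14P and P = 310.07.
Substituting into AD, Y = 5192.86.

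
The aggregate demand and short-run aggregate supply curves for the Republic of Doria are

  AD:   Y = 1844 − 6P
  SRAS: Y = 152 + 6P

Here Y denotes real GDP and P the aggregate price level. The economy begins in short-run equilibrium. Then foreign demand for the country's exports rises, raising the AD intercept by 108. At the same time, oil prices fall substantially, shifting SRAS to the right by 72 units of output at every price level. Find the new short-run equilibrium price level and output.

After both shocks: AD is Y = 1952 − 6P and SRAS is Y = 224 + 6P.
Setting them equal: 1728 = 12P, so P = 144.
Y = 1952 − 6·144 = 1088.

P = 144, Y = 1088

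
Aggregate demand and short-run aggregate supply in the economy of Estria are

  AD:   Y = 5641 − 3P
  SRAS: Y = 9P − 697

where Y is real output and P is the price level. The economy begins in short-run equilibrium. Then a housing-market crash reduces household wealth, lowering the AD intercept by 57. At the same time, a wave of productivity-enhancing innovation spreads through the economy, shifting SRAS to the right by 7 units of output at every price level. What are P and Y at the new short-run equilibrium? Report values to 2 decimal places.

After both shocks: AD is Y = 5584 − 3P and SRAS is Y = 9P − 690.
Setting them equal: 6274 = 12P, so P = 522.83.
Substituting into AD, Y = 4015.50.

P = 522.83, Y = 4015.50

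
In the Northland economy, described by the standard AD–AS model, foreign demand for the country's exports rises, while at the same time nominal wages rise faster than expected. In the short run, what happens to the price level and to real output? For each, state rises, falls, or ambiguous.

Price level: rises; output: ambiguous

The first event is a positive demand shock: AD shifts right, which by itself pushes P up and Y up.
The second is an adverse supply shock: SRAS shifts left, which by itself pushes P up and Y down.
Both shocks push P up, so P rises. The two shocks push Y in opposite directions, so the effect on Y is ambiguous.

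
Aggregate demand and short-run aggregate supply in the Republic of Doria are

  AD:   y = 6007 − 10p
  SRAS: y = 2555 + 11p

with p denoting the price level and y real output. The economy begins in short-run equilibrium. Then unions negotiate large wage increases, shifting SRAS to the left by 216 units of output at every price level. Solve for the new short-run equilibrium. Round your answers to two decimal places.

This is a negative supply shock: SRAS shifts left.
New SRAS: y = 2339 + 11p.
Set AD = SRAS: 6007 − 10p = 2339 + 11p, so 3668 = 21p and p = 174.67.
Substituting into AD, y = 4260.33.

p = 174.67, y = 4260.33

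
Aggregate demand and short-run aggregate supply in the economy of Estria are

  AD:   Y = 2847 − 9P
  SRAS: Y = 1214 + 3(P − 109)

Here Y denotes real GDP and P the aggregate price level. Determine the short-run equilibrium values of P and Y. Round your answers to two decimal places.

P = 163.33, Y = 1377.00

Write SRAS as Y = 1214 + 3P − 327 = 887 + 3P.
Set AD = SRAS: 2847 − 9P = 887 + 3P, so 1960 = 12P and P = 163.33.
Substituting into AD, Y = 2847 − 9P = 1377.00.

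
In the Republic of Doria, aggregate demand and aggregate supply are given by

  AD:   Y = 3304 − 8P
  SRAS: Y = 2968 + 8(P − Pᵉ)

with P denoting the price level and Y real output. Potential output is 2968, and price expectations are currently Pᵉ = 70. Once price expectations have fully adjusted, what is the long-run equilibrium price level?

Long-run P = 42

Short run: with Pᵉ = 70, SRAS is Y = 2408 + 8P. Setting AD = SRAS gives 896 = 16P, so P = 56 and Y = 3304 − 8·56 = 2856.
Output 2856 is below potential 2968, so over time expected prices fall and SRAS shifts right until Y returns to 2968.
Long run: Y = 2968 on the AD curve gives 2968 = 3304 − 8P, so P = 42.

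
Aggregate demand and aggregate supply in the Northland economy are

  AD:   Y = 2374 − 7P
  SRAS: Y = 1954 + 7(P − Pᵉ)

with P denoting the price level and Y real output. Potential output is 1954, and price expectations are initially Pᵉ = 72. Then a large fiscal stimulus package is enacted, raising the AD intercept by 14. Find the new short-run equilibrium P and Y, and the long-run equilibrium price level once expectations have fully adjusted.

Short run: P = 67, Y = 1919. Long run: P = 62.

AD shifts right: new AD is Y = 2388 − 7P. With Pᵉ = 72, SRAS is Y = 1450 + 7P.
Short run: 2388 − 7P = 1450 + 7P gives 938 = 14P, so P = 67 and Y = 2388 − 7·67 = 1919.
Y = 1919 is below potential 1954; expectations adjust and SRAS shifts right until Y = 1954.
Long run: on the new AD curve, 1954 = 2388 − 7P gives P = 62.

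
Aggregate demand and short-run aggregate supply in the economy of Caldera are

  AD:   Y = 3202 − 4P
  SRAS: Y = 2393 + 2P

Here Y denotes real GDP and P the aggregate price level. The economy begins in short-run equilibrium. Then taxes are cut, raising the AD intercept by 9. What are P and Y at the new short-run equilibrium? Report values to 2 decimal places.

This is a positive demand shock: AD shifts right.
New AD: Y = 3211 − 4P.
Set AD = SRAS: 3211 − 4P = 2393 + 2P, so 818 = 6P and P = 136.33.
Substituting into AD, Y = 2665.67.

P = 136.33, Y = 2665.67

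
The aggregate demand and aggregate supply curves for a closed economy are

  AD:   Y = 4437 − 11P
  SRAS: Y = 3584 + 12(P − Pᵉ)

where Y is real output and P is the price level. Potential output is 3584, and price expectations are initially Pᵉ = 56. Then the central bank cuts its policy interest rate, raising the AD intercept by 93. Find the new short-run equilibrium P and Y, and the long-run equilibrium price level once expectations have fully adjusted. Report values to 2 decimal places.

AD shifts right: new AD is Y = 4530 − 11P. With Pᵉ = 56, SRAS is Y = 2912 + 12P.
Short run: 4530 − 11P = 2912 + 12P gives 1618 = 23P, so P = 70.35 and Y = 4530 − 11P = 3756.17.
Y = 3756.17 is above potential 3584; expectations adjust and SRAS shifts left until Y = 3584.
Long run: on the new AD curve, 3584 = 4530 − 11P gives P = 86.00.

Short run: P = 70.35, Y = 3756.17. Long run: P = 86.00.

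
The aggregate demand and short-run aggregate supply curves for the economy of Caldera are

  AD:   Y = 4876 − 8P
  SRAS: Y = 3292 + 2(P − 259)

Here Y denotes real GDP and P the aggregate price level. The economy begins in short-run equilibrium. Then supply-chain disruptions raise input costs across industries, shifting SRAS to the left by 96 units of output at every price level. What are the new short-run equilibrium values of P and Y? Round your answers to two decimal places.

This is a negative supply shock: SRAS shifts left.
New SRAS: Y = 2678 + 2P.
Set AD = SRAS: 4876 − 8P = 2678 + 2P, so 2198 = 10P and P = 219.80.
Substituting into AD, Y = 3117.60.

P = 219.80, Y = 3117.60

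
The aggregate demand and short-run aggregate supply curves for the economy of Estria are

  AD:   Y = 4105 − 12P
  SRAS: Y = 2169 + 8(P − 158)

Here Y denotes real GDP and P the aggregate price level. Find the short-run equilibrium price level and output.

Write SRAS as Y = 2169 + 8P − 1264 = 905 + 8P.
Set AD = SRAS: 4105 − 12P = 905 + 8P, so 3200 = 20P and P = 160.
Then Y = 4105 − 12·160 = 2185.

P = 160, Y = 2185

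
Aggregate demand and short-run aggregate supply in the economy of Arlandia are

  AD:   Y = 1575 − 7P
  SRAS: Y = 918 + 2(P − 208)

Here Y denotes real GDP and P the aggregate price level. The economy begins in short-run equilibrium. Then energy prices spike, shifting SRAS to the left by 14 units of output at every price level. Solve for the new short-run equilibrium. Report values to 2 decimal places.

This is a negative supply shock: SRAS shifts left.
New SRAS: Y = 488 + 2P.
Set AD = SRAS: 1575 − 7P = 488 + 2P, so 1087 = 9P and P = 120.78.
Substituting into AD, Y = 729.56.

P = 120.78, Y = 729.56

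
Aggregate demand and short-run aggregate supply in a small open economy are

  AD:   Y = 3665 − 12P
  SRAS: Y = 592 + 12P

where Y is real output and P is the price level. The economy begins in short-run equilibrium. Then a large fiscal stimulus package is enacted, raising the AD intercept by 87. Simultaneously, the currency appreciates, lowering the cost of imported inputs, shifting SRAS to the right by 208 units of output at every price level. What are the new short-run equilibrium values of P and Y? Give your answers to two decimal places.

After both shocks: AD is Y = 3752 − 12P and SRAS is Y = 800 + 12P.
Setting them equal: 2952 = 24P, so P = 123.00.
Substituting into AD, Y = 2276.00.

P = 123.00, Y = 2276.00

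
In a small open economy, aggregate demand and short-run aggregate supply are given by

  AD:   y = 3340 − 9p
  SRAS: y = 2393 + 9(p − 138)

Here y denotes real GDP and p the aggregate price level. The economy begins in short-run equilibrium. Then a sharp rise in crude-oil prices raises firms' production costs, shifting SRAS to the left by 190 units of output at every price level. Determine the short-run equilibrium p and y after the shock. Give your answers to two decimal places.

p = 132.17, y = 2150.50

This is a negative supply shock: SRAS shifts left.
New SRAS: y = 961 + 9p.
Set AD = SRAS: 3340 − 9p = 961 + 9p, so 2379 = 18p and p = 132.17.
Substituting into AD, y = 2150.50.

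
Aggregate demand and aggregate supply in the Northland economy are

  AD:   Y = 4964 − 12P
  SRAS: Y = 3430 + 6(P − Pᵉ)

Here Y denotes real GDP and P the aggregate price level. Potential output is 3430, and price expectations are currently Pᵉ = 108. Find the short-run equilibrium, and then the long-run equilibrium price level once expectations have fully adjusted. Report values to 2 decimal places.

Short run: P = 121.22, Y = 3509.33. Long run: P = 127.83.

Short run: with Pᵉ = 108, SRAS is Y = 2782 + 6P. Setting AD = SRAS gives 2182 = 18P, so P = 121.22 and Y = 4964 − 12P = 3509.33.
Output 3509.33 is above potential 3430, so over time expected prices rise and SRAS shifts left until Y returns to 3430.
Long run: Y = 3430 on the AD curve gives 3430 = 4964 − 12P, so P = 127.83.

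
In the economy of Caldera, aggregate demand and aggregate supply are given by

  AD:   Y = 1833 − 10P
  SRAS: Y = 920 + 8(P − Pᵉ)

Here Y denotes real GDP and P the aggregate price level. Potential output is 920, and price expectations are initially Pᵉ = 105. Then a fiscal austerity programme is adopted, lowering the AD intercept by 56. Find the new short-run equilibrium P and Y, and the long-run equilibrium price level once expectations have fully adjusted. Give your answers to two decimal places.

Short run: P = 94.28, Y = 834.22. Long run: P = 85.70.

AD shifts left: new AD is Y = 1777 − 10P. With Pᵉ = 105, SRAS is Y = 80 + 8P.
Short run: 1777 − 10P = 80 + 8P gives 1697 = 18P, so P = 94.28 and Y = 1777 − 10P = 834.22.
Y = 834.22 is below potential 920; expectations adjust and SRAS shifts right until Y = 920.
Long run: on the new AD curve, 920 = 1777 − 10P gives P = 85.70.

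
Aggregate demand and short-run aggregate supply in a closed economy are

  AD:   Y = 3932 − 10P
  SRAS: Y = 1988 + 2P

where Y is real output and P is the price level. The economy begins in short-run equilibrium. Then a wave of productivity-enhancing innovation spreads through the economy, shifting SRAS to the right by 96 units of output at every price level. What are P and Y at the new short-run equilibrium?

P = 154, Y = 2392

This is a positive supply shock: SRAS shifts right.
New SRAS: Y = 2084 + 2P.
Set AD = SRAS: 3932 − 10P = 2084 + 2P, so 1848 = 12P and P = 154.
Y = 3932 − 10·154 = 2392.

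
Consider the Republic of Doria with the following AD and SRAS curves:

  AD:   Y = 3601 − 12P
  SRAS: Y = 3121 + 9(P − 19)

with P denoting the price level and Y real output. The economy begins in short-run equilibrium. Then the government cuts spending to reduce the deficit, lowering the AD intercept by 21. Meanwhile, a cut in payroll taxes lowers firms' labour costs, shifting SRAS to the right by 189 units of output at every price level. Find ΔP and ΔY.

After both shocks: AD is Y = 3580 − 12P and SRAS is Y = 3139 + 9P.
Setting them equal: 441 = 21P, so P = 21.
Y = 3580 − 12·21 = 3328.
Initially P = 31, Y = 3229, so ΔP = -10 and ΔY = +99.

ΔP = -10, ΔY = +99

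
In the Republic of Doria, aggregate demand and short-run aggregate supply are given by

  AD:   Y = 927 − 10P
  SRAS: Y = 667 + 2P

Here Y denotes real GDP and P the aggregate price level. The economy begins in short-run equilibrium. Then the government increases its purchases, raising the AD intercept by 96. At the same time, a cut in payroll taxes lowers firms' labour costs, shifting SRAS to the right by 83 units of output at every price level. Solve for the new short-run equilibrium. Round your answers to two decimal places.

P = 22.75, Y = 795.50

After both shocks: AD is Y = 1023 − 10P and SRAS is Y = 750 + 2P.
Setting them equal: 273 = 12P, so P = 22.75.
Substituting into AD, Y = 795.50.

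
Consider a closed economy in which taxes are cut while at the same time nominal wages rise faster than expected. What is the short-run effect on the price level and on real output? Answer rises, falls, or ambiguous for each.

Price level: rises; output: ambiguous

The first event is a positive demand shock: AD shifts right, which by itself pushes P up and Y up.
The second is an adverse supply shock: SRAS shifts left, which by itself pushes P up and Y down.
Both shocks push P up, so P rises. The two shocks push Y in opposite directions, so the effect on Y is ambiguous.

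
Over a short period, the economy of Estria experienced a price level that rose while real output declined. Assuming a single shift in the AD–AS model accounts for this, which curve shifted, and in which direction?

P rose and Y fell. An AD shift moves P and Y in the same direction; an SRAS shift moves them in opposite directions.
Here P and Y moved in opposite directions, so the SRAS curve shifted.
Since Y fell, SRAS shifted left.

SRAS shifted left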